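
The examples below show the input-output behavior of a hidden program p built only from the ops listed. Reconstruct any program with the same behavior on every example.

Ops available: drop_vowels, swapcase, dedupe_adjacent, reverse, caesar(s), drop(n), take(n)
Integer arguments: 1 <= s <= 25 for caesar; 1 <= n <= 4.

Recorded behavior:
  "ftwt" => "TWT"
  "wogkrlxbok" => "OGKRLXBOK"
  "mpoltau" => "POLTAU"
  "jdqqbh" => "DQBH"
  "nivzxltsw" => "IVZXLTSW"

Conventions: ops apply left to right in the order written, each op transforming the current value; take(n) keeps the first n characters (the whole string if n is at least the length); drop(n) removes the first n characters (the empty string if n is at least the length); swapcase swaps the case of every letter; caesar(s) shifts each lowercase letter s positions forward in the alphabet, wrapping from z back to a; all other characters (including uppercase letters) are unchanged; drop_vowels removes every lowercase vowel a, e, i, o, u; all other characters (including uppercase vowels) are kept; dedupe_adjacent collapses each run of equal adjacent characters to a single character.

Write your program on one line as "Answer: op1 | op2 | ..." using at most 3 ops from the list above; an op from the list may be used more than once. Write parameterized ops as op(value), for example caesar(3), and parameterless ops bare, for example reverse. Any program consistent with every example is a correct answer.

drop(1) | dedupe_adjacent | swapcase

Check, running the answer program on each example:
  "ftwt" -> "twt" -> "twt" -> "TWT"
  "wogkrlxbok" -> "ogkrlxbok" -> "ogkrlxbok" -> "OGKRLXBOK"
  "mpoltau" -> "poltau" -> "poltau" -> "POLTAU"
  "jdqqbh" -> "dqqbh" -> "dqbh" -> "DQBH"
  "nivzxltsw" -> "ivzxltsw" -> "ivzxltsw" -> "IVZXLTSW"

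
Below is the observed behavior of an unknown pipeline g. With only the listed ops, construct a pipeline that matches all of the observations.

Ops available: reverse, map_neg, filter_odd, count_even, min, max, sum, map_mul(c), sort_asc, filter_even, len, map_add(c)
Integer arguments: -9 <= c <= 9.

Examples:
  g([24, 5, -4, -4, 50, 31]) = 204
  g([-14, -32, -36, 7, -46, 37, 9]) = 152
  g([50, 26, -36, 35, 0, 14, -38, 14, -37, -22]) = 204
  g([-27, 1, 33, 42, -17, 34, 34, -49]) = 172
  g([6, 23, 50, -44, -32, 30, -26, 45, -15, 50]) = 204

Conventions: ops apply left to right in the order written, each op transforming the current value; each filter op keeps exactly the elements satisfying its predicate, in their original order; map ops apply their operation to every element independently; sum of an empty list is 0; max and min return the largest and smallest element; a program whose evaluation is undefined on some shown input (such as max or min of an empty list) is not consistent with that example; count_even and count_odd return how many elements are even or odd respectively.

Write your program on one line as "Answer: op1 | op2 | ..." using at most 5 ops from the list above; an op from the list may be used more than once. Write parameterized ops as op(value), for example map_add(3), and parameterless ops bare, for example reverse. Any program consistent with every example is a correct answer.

map_mul(-4) | map_neg | map_add(4) | max

Check, running the answer program on each example:
  [24, 5, -4, -4, 50, 31] -> [-96, -20, 16, 16, -200, -124] -> [96, 20, -16, -16, 200, 124] -> [100, 24, -12, -12, 204, 128] -> 204
  [-14, -32, -36, 7, -46, 37, 9] -> [56, 128, 144, -28, 184, -148, -36] -> [-56, -128, -144, 28, -184, 148, 36] -> [-52, -124, -140, 32, -180, 152, 40] -> 152
  [50, 26, -36, 35, 0, 14, -38, 14, -37, -22] -> [-200, -104, 144, -140, 0, -56, 152, -56, 148, 88] -> [200, 104, -144, 140, 0, 56, -152, 56, -148, -88] -> [204, 108, -140, 144, 4, 60, -148, 60, -144, -84] -> 204
  [-27, 1, 33, 42, -17, 34, 34, -49] -> [108, -4, -132, -168, 68, -136, -136, 196] -> [-108, 4, 132, 168, -68, 136, 136, -196] -> [-104, 8, 136, 172, -64, 140, 140, -192] -> 172
  [6, 23, 50, -44, -32, 30, -26, 45, -15, 50] -> [-24, -92, -200, 176, 128, -120, 104, -180, 60, -200] -> [24, 92, 200, -176, -128, 120, -104, 180, -60, 200] -> [28, 96, 204, -172, -124, 124, -100, 184, -56, 204] -> 204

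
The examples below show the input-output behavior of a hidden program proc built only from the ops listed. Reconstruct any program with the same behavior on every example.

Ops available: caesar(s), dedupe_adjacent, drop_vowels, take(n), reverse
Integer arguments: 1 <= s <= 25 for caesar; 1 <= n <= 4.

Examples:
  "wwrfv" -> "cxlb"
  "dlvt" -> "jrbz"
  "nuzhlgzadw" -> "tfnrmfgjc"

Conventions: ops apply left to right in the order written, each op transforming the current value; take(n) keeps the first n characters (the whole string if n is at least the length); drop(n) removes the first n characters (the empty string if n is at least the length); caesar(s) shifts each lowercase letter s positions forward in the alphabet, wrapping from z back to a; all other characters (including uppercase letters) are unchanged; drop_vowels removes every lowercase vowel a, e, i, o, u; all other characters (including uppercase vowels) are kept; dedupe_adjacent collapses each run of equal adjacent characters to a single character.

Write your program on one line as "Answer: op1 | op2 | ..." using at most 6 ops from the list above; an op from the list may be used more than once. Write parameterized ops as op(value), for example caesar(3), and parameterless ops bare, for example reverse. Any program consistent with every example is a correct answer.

reverse | dedupe_adjacent | caesar(6) | reverse | drop_vowels

Check, running the answer program on each example:
  "wwrfv" -> "vfrww" -> "vfrw" -> "blxc" -> "cxlb" -> "cxlb"
  "dlvt" -> "tvld" -> "tvld" -> "zbrj" -> "jrbz" -> "jrbz"
  "nuzhlgzadw" -> "wdazglhzun" -> "wdazglhzun" -> "cjgfmrnfat" -> "tafnrmfgjc" -> "tfnrmfgjc"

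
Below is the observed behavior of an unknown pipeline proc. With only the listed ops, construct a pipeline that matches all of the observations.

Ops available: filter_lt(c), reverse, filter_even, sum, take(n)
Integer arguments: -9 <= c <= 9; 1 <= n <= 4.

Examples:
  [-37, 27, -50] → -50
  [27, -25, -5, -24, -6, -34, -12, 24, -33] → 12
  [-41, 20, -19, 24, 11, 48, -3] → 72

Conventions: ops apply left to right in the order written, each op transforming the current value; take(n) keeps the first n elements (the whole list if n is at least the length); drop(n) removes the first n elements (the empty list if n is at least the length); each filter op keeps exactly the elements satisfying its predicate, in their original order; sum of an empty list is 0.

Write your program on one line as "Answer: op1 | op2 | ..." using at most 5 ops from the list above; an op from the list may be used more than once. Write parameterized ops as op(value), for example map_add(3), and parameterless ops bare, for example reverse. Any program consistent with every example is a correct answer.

reverse | filter_even | take(2) | sum

Check, running the answer program on each example:
  [-37, 27, -50] -> [-50, 27, -37] -> [-50] -> [-50] -> -50
  [27, -25, -5, -24, -6, -34, -12, 24, -33] -> [-33, 24, -12, -34, -6, -24, -5, -25, 27] -> [24, -12, -34, -6, -24] -> [24, -12] -> 12
  [-41, 20, -19, 24, 11, 48, -3] -> [-3, 48, 11, 24, -19, 20, -41] -> [48, 24, 20] -> [48, 24] -> 72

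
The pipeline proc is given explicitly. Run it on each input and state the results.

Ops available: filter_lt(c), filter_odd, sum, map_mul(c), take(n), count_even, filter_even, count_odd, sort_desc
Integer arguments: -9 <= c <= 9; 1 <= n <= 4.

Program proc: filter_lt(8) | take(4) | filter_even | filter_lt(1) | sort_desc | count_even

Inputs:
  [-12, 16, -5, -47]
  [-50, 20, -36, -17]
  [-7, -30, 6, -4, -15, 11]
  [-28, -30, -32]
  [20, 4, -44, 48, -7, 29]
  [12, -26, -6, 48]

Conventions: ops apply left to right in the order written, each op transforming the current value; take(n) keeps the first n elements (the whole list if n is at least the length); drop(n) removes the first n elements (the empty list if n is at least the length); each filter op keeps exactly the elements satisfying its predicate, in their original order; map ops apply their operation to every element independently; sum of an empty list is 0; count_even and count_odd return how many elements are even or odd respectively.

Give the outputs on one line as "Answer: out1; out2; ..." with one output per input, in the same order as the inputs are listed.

1; 2; 2; 3; 1; 2

Execution, op by op:
  [-12, 16, -5, -47] -> [-12, -5, -47] -> [-12, -5, -47] -> [-12] -> [-12] -> [-12] -> 1
  [-50, 20, -36, -17] -> [-50, -36, -17] -> [-50, -36, -17] -> [-50, -36] -> [-50, -36] -> [-36, -50] -> 2
  [-7, -30, 6, -4, -15, 11] -> [-7, -30, 6, -4, -15] -> [-7, -30, 6, -4] -> [-30, 6, -4] -> [-30, -4] -> [-4, -30] -> 2
  [-28, -30, -32] -> [-28, -30, -32] -> [-28, -30, -32] -> [-28, -30, -32] -> [-28, -30, -32] -> [-28, -30, -32] -> 3
  [20, 4, -44, 48, -7, 29] -> [4, -44, -7] -> [4, -44, -7] -> [4, -44] -> [-44] -> [-44] -> 1
  [12, -26, -6, 48] -> [-26, -6] -> [-26, -6] -> [-26, -6] -> [-26, -6] -> [-6, -26] -> 2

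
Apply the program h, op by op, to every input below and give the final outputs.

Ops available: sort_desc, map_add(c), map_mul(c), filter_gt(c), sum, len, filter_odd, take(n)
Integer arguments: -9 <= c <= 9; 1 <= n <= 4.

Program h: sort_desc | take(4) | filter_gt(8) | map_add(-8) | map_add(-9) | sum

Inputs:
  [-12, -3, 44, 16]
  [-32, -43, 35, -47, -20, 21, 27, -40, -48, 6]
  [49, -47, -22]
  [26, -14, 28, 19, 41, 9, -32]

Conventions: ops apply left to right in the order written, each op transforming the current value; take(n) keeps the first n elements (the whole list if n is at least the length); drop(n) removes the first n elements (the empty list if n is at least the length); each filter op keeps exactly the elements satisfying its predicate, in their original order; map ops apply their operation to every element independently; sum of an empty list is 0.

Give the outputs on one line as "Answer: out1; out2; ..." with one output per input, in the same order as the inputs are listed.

Execution, op by op:
  [-12, -3, 44, 16] -> [44, 16, -3, -12] -> [44, 16, -3, -12] -> [44, 16] -> [36, 8] -> [27, -1] -> 26
  [-32, -43, 35, -47, -20, 21, 27, -40, -48, 6] -> [35, 27, 21, 6, -20, -32, -40, -43, -47, -48] -> [35, 27, 21, 6] -> [35, 27, 21] -> [27, 19, 13] -> [18, 10, 4] -> 32
  [49, -47, -22] -> [49, -22, -47] -> [49, -22, -47] -> [49] -> [41] -> [32] -> 32
  [26, -14, 28, 19, 41, 9, -32] -> [41, 28, 26, 19, 9, -14, -32] -> [41, 28, 26, 19] -> [41, 28, 26, 19] -> [33, 20, 18, 11] -> [24, 11, 9, 2] -> 46

26; 32; 32; 46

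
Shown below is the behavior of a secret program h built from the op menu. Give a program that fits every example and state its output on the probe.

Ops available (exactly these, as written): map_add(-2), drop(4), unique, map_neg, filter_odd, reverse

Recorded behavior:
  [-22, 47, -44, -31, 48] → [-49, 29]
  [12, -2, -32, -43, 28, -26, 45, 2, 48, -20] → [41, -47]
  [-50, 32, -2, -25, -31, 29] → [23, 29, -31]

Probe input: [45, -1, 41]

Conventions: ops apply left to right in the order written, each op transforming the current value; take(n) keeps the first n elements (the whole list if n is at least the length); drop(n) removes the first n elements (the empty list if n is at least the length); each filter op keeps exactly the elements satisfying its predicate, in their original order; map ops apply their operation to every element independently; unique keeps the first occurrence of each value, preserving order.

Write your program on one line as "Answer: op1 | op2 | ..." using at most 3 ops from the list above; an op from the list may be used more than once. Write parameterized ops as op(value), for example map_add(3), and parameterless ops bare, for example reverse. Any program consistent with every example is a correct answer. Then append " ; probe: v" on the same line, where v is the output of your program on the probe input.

map_neg | filter_odd | map_add(-2) ; probe: [-47, -1, -43]

Check, running the answer program on each example:
  [-22, 47, -44, -31, 48] -> [22, -47, 44, 31, -48] -> [-47, 31] -> [-49, 29]
  [12, -2, -32, -43, 28, -26, 45, 2, 48, -20] -> [-12, 2, 32, 43, -28, 26, -45, -2, -48, 20] -> [43, -45] -> [41, -47]
  [-50, 32, -2, -25, -31, 29] -> [50, -32, 2, 25, 31, -29] -> [25, 31, -29] -> [23, 29, -31]
  probe: [45, -1, 41] -> [-45, 1, -41] -> [-45, 1, -41] -> [-47, -1, -43]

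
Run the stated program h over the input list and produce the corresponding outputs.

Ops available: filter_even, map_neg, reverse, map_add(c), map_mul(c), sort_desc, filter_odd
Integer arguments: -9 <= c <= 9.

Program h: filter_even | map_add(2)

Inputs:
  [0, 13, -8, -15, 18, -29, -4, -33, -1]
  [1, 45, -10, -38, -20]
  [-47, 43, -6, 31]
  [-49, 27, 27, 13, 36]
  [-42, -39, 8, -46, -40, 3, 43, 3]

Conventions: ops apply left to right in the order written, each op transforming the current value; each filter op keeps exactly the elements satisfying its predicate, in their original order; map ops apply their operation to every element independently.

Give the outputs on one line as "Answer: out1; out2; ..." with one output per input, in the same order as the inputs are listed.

Execution, op by op:
  [0, 13, -8, -15, 18, -29, -4, -33, -1] -> [0, -8, 18, -4] -> [2, -6, 20, -2]
  [1, 45, -10, -38, -20] -> [-10, -38, -20] -> [-8, -36, -18]
  [-47, 43, -6, 31] -> [-6] -> [-4]
  [-49, 27, 27, 13, 36] -> [36] -> [38]
  [-42, -39, 8, -46, -40, 3, 43, 3] -> [-42, 8, -46, -40] -> [-40, 10, -44, -38]

[2, -6, 20, -2]; [-8, -36, -18]; [-4]; [38]; [-40, 10, -44, -38]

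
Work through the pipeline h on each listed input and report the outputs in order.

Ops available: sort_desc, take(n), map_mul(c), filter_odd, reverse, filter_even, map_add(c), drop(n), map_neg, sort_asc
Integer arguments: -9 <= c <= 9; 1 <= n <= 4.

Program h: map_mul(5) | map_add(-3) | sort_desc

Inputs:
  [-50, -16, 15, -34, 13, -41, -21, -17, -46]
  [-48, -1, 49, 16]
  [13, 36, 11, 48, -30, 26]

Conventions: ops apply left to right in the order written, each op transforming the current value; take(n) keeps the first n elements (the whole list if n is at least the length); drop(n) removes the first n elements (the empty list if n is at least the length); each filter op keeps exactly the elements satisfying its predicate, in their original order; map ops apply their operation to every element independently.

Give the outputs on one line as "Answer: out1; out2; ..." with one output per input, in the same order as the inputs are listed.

Execution, op by op:
  [-50, -16, 15, -34, 13, -41, -21, -17, -46] -> [-250, -80, 75, -170, 65, -205, -105, -85, -230] -> [-253, -83, 72, -173, 62, -208, -108, -88, -233] -> [72, 62, -83, -88, -108, -173, -208, -233, -253]
  [-48, -1, 49, 16] -> [-240, -5, 245, 80] -> [-243, -8, 242, 77] -> [242, 77, -8, -243]
  [13, 36, 11, 48, -30, 26] -> [65, 180, 55, 240, -150, 130] -> [62, 177, 52, 237, -153, 127] -> [237, 177, 127, 62, 52, -153]

[72, 62, -83, -88, -108, -173, -208, -233, -253]; [242, 77, -8, -243]; [237, 177, 127, 62, 52, -153]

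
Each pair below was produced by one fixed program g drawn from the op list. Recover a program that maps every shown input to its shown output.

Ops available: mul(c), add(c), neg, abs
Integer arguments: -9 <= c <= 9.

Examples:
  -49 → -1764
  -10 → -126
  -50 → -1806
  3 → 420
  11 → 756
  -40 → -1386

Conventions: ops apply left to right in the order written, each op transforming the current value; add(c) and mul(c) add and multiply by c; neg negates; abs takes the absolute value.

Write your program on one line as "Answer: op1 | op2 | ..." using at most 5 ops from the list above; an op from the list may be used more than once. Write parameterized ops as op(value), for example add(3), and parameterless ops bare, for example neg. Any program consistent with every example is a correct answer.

neg | add(-7) | mul(-3) | mul(2) | mul(7)

Check, running the answer program on each example:
  -49 -> 49 -> 42 -> -126 -> -252 -> -1764
  -10 -> 10 -> 3 -> -9 -> -18 -> -126
  -50 -> 50 -> 43 -> -129 -> -258 -> -1806
  3 -> -3 -> -10 -> 30 -> 60 -> 420
  11 -> -11 -> -18 -> 54 -> 108 -> 756
  -40 -> 40 -> 33 -> -99 -> -198 -> -1386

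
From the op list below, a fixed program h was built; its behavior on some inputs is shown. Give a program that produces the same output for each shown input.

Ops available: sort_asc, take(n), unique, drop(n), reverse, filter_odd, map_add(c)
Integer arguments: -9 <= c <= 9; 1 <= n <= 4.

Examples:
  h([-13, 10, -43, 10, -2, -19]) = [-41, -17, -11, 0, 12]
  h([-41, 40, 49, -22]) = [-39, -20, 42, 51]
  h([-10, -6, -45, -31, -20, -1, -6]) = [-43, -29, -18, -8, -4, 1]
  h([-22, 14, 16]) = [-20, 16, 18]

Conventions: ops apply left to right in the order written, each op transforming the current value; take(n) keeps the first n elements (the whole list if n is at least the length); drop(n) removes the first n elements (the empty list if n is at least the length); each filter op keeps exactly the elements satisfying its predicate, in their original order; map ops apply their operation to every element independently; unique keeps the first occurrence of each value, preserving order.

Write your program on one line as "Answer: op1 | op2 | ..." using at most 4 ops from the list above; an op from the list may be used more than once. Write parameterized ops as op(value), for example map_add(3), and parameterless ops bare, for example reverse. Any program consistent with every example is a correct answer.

sort_asc | map_add(2) | unique

Check, running the answer program on each example:
  [-13, 10, -43, 10, -2, -19] -> [-43, -19, -13, -2, 10, 10] -> [-41, -17, -11, 0, 12, 12] -> [-41, -17, -11, 0, 12]
  [-41, 40, 49, -22] -> [-41, -22, 40, 49] -> [-39, -20, 42, 51] -> [-39, -20, 42, 51]
  [-10, -6, -45, -31, -20, -1, -6] -> [-45, -31, -20, -10, -6, -6, -1] -> [-43, -29, -18, -8, -4, -4, 1] -> [-43, -29, -18, -8, -4, 1]
  [-22, 14, 16] -> [-22, 14, 16] -> [-20, 16, 18] -> [-20, 16, 18]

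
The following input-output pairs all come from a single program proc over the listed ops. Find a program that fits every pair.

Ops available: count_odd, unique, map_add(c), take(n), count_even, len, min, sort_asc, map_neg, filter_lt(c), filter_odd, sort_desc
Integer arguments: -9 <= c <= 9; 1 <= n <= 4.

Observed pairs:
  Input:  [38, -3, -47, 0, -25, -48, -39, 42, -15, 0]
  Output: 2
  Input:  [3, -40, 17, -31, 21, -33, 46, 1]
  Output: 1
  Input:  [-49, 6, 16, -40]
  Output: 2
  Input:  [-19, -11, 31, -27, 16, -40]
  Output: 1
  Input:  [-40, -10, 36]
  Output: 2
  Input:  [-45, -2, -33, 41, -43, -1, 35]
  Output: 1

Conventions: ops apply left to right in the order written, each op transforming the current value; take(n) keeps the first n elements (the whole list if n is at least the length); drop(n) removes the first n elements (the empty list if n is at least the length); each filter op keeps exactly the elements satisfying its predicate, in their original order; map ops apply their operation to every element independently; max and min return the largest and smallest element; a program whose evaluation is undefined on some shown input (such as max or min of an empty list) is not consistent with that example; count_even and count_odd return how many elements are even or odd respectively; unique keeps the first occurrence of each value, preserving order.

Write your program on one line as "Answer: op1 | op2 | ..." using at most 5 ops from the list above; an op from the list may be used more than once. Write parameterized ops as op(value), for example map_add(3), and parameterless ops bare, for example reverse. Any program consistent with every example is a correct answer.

filter_lt(8) | map_neg | unique | count_even

Check, running the answer program on each example:
  [38, -3, -47, 0, -25, -48, -39, 42, -15, 0] -> [-3, -47, 0, -25, -48, -39, -15, 0] -> [3, 47, 0, 25, 48, 39, 15, 0] -> [3, 47, 0, 25, 48, 39, 15] -> 2
  [3, -40, 17, -31, 21, -33, 46, 1] -> [3, -40, -31, -33, 1] -> [-3, 40, 31, 33, -1] -> [-3, 40, 31, 33, -1] -> 1
  [-49, 6, 16, -40] -> [-49, 6, -40] -> [49, -6, 40] -> [49, -6, 40] -> 2
  [-19, -11, 31, -27, 16, -40] -> [-19, -11, -27, -40] -> [19, 11, 27, 40] -> [19, 11, 27, 40] -> 1
  [-40, -10, 36] -> [-40, -10] -> [40, 10] -> [40, 10] -> 2
  [-45, -2, -33, 41, -43, -1, 35] -> [-45, -2, -33, -43, -1] -> [45, 2, 33, 43, 1] -> [45, 2, 33, 43, 1] -> 1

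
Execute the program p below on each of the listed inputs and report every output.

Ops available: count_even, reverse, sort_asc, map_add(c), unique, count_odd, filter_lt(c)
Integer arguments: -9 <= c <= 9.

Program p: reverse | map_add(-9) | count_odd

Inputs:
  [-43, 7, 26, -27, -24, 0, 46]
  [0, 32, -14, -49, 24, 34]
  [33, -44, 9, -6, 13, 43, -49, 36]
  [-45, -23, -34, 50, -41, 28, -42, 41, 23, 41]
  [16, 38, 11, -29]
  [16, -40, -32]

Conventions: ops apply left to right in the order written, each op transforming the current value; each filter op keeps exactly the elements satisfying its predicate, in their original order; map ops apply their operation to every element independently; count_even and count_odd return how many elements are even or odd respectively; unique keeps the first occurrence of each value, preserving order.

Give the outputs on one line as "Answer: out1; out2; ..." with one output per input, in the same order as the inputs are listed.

4; 5; 3; 4; 2; 3

Execution, op by op:
  [-43, 7, 26, -27, -24, 0, 46] -> [46, 0, -24, -27, 26, 7, -43] -> [37, -9, -33, -36, 17, -2, -52] -> 4
  [0, 32, -14, -49, 24, 34] -> [34, 24, -49, -14, 32, 0] -> [25, 15, -58, -23, 23, -9] -> 5
  [33, -44, 9, -6, 13, 43, -49, 36] -> [36, -49, 43, 13, -6, 9, -44, 33] -> [27, -58, 34, 4, -15, 0, -53, 24] -> 3
  [-45, -23, -34, 50, -41, 28, -42, 41, 23, 41] -> [41, 23, 41, -42, 28, -41, 50, -34, -23, -45] -> [32, 14, 32, -51, 19, -50, 41, -43, -32, -54] -> 4
  [16, 38, 11, -29] -> [-29, 11, 38, 16] -> [-38, 2, 29, 7] -> 2
  [16, -40, -32] -> [-32, -40, 16] -> [-41, -49, 7] -> 3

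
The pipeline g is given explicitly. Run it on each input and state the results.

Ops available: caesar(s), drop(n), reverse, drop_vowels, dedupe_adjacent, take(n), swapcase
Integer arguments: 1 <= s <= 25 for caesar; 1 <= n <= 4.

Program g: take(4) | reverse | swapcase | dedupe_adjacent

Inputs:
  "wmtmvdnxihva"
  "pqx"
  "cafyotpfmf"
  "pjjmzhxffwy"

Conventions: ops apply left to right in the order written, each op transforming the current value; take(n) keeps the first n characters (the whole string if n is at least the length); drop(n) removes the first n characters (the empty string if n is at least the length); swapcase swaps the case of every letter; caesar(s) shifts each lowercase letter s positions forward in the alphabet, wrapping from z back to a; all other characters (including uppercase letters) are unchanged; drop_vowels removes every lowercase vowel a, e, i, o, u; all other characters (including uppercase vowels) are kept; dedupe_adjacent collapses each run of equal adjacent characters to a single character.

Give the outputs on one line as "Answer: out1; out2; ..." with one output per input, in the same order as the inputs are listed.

Execution, op by op:
  "wmtmvdnxihva" -> "wmtm" -> "mtmw" -> "MTMW" -> "MTMW"
  "pqx" -> "pqx" -> "xqp" -> "XQP" -> "XQP"
  "cafyotpfmf" -> "cafy" -> "yfac" -> "YFAC" -> "YFAC"
  "pjjmzhxffwy" -> "pjjm" -> "mjjp" -> "MJJP" -> "MJP"

"MTMW"; "XQP"; "YFAC"; "MJP"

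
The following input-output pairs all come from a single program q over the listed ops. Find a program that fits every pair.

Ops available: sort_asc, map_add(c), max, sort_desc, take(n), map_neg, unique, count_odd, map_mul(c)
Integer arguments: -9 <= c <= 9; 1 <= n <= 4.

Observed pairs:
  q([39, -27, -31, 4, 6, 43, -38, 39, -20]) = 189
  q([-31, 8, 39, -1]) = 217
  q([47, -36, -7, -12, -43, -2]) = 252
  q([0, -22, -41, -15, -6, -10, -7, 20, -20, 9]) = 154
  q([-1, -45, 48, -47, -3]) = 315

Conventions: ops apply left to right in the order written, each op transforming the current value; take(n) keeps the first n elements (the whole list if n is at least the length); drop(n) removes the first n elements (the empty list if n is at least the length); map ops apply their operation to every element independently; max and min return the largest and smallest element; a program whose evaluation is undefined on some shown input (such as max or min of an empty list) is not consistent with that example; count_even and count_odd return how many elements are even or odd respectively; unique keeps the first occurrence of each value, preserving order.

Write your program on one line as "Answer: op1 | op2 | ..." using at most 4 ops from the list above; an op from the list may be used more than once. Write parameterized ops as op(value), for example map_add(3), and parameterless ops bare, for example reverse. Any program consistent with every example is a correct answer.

map_mul(-7) | take(2) | max

Check, running the answer program on each example:
  [39, -27, -31, 4, 6, 43, -38, 39, -20] -> [-273, 189, 217, -28, -42, -301, 266, -273, 140] -> [-273, 189] -> 189
  [-31, 8, 39, -1] -> [217, -56, -273, 7] -> [217, -56] -> 217
  [47, -36, -7, -12, -43, -2] -> [-329, 252, 49, 84, 301, 14] -> [-329, 252] -> 252
  [0, -22, -41, -15, -6, -10, -7, 20, -20, 9] -> [0, 154, 287, 105, 42, 70, 49, -140, 140, -63] -> [0, 154] -> 154
  [-1, -45, 48, -47, -3] -> [7, 315, -336, 329, 21] -> [7, 315] -> 315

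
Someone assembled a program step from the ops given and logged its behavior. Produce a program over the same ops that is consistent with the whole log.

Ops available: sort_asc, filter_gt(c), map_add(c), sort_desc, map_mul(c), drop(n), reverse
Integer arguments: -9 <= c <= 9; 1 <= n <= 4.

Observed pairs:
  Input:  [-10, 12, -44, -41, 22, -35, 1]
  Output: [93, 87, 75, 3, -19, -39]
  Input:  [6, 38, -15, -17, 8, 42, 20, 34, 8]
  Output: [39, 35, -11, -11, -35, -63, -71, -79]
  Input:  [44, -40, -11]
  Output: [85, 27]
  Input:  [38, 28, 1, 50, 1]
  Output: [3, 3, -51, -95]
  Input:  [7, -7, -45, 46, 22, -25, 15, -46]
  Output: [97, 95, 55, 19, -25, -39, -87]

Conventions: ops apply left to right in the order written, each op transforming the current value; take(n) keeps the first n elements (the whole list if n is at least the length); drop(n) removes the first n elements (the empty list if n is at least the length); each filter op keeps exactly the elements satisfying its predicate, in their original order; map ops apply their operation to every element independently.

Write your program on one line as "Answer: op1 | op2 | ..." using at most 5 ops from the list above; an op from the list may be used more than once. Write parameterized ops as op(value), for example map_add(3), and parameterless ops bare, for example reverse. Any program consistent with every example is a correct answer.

drop(1) | map_mul(-2) | sort_desc | map_add(5)

Check, running the answer program on each example:
  [-10, 12, -44, -41, 22, -35, 1] -> [12, -44, -41, 22, -35, 1] -> [-24, 88, 82, -44, 70, -2] -> [88, 82, 70, -2, -24, -44] -> [93, 87, 75, 3, -19, -39]
  [6, 38, -15, -17, 8, 42, 20, 34, 8] -> [38, -15, -17, 8, 42, 20, 34, 8] -> [-76, 30, 34, -16, -84, -40, -68, -16] -> [34, 30, -16, -16, -40, -68, -76, -84] -> [39, 35, -11, -11, -35, -63, -71, -79]
  [44, -40, -11] -> [-40, -11] -> [80, 22] -> [80, 22] -> [85, 27]
  [38, 28, 1, 50, 1] -> [28, 1, 50, 1] -> [-56, -2, -100, -2] -> [-2, -2, -56, -100] -> [3, 3, -51, -95]
  [7, -7, -45, 46, 22, -25, 15, -46] -> [-7, -45, 46, 22, -25, 15, -46] -> [14, 90, -92, -44, 50, -30, 92] -> [92, 90, 50, 14, -30, -44, -92] -> [97, 95, 55, 19, -25, -39, -87]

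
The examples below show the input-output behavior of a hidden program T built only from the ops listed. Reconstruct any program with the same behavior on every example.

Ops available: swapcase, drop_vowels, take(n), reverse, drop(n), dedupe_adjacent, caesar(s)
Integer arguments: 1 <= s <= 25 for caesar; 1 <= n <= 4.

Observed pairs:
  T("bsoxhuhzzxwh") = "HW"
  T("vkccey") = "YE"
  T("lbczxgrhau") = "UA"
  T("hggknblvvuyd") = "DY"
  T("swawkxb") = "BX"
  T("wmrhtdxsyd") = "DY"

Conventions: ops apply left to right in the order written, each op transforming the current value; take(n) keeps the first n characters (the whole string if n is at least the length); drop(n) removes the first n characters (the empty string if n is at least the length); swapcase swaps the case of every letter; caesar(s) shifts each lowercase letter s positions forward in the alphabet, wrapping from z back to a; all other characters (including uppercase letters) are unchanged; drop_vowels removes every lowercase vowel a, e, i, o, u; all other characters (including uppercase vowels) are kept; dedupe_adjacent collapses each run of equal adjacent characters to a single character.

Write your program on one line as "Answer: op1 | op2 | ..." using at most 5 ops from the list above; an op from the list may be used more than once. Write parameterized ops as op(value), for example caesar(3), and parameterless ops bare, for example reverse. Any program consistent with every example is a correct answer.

reverse | take(3) | swapcase | take(2)

Check, running the answer program on each example:
  "bsoxhuhzzxwh" -> "hwxzzhuhxosb" -> "hwx" -> "HWX" -> "HW"
  "vkccey" -> "yecckv" -> "yec" -> "YEC" -> "YE"
  "lbczxgrhau" -> "uahrgxzcbl" -> "uah" -> "UAH" -> "UA"
  "hggknblvvuyd" -> "dyuvvlbnkggh" -> "dyu" -> "DYU" -> "DY"
  "swawkxb" -> "bxkwaws" -> "bxk" -> "BXK" -> "BX"
  "wmrhtdxsyd" -> "dysxdthrmw" -> "dys" -> "DYS" -> "DY"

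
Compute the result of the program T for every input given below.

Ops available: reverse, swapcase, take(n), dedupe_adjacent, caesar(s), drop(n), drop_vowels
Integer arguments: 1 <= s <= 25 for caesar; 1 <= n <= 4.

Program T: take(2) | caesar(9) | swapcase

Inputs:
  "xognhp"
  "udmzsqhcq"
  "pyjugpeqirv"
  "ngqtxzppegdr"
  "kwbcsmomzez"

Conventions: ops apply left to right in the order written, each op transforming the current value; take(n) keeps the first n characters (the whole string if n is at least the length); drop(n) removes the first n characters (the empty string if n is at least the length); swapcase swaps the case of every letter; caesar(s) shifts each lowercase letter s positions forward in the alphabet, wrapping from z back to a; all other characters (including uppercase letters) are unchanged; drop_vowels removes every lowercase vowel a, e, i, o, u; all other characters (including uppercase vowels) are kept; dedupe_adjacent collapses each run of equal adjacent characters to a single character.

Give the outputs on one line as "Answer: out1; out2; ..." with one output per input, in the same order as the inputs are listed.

Execution, op by op:
  "xognhp" -> "xo" -> "gx" -> "GX"
  "udmzsqhcq" -> "ud" -> "dm" -> "DM"
  "pyjugpeqirv" -> "py" -> "yh" -> "YH"
  "ngqtxzppegdr" -> "ng" -> "wp" -> "WP"
  "kwbcsmomzez" -> "kw" -> "tf" -> "TF"

"GX"; "DM"; "YH"; "WP"; "TF"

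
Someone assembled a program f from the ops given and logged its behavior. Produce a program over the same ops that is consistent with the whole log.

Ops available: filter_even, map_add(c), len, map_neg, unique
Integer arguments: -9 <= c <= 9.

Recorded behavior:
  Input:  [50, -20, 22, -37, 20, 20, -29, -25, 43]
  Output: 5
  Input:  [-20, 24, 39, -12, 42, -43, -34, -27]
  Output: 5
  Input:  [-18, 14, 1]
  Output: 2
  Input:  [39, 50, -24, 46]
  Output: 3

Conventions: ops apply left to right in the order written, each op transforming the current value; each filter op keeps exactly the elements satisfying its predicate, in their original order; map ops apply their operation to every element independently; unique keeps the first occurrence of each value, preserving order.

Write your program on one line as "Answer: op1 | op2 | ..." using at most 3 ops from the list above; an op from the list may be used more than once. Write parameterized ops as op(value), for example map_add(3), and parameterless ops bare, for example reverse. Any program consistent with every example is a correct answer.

filter_even | len

Check, running the answer program on each example:
  [50, -20, 22, -37, 20, 20, -29, -25, 43] -> [50, -20, 22, 20, 20] -> 5
  [-20, 24, 39, -12, 42, -43, -34, -27] -> [-20, 24, -12, 42, -34] -> 5
  [-18, 14, 1] -> [-18, 14] -> 2
  [39, 50, -24, 46] -> [50, -24, 46] -> 3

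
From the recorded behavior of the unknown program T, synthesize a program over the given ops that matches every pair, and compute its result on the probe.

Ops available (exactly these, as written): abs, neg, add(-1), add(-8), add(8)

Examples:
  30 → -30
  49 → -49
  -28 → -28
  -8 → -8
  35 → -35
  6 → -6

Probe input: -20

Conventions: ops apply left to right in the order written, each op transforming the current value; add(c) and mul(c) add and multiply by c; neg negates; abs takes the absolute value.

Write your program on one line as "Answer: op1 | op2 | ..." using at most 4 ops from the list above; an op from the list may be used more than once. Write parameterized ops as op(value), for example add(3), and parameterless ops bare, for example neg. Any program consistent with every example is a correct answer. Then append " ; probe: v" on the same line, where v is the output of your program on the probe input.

neg | abs | neg ; probe: -20

Check, running the answer program on each example:
  30 -> -30 -> 30 -> -30
  49 -> -49 -> 49 -> -49
  -28 -> 28 -> 28 -> -28
  -8 -> 8 -> 8 -> -8
  35 -> -35 -> 35 -> -35
  6 -> -6 -> 6 -> -6
  probe: -20 -> 20 -> 20 -> -20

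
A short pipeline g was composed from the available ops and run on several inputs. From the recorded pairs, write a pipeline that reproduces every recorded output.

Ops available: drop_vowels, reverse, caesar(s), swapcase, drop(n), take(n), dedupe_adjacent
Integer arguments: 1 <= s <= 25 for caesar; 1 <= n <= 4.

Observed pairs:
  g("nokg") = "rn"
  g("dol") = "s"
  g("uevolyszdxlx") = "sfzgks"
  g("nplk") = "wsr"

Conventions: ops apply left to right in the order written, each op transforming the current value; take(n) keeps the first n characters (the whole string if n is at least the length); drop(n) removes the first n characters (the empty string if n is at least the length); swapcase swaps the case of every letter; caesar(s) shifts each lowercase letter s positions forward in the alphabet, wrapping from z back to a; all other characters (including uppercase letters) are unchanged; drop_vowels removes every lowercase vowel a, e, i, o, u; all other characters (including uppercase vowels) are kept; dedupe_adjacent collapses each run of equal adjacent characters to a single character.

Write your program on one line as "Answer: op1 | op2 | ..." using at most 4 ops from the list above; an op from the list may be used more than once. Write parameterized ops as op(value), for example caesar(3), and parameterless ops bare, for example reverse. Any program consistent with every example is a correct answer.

drop_vowels | caesar(7) | drop(1) | drop_vowels

Check, running the answer program on each example:
  "nokg" -> "nkg" -> "urn" -> "rn" -> "rn"
  "dol" -> "dl" -> "ks" -> "s" -> "s"
  "uevolyszdxlx" -> "vlyszdxlx" -> "csfzgkese" -> "sfzgkese" -> "sfzgks"
  "nplk" -> "nplk" -> "uwsr" -> "wsr" -> "wsr"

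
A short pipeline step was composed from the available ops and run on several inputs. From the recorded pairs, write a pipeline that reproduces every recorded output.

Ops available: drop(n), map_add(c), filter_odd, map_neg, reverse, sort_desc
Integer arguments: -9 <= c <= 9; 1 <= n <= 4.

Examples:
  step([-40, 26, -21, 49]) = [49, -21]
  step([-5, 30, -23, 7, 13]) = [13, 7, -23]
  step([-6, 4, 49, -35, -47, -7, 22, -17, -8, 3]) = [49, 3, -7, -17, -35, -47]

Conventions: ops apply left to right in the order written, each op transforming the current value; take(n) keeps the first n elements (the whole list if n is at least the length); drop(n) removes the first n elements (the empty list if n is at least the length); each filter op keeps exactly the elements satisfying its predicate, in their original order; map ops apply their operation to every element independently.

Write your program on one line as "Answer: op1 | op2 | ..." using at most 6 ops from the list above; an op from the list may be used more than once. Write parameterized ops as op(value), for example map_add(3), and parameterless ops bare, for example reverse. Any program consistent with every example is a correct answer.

drop(1) | map_neg | filter_odd | map_neg | sort_desc

Check, running the answer program on each example:
  [-40, 26, -21, 49] -> [26, -21, 49] -> [-26, 21, -49] -> [21, -49] -> [-21, 49] -> [49, -21]
  [-5, 30, -23, 7, 13] -> [30, -23, 7, 13] -> [-30, 23, -7, -13] -> [23, -7, -13] -> [-23, 7, 13] -> [13, 7, -23]
  [-6, 4, 49, -35, -47, -7, 22, -17, -8, 3] -> [4, 49, -35, -47, -7, 22, -17, -8, 3] -> [-4, -49, 35, 47, 7, -22, 17, 8, -3] -> [-49, 35, 47, 7, 17, -3] -> [49, -35, -47, -7, -17, 3] -> [49, 3, -7, -17, -35, -47]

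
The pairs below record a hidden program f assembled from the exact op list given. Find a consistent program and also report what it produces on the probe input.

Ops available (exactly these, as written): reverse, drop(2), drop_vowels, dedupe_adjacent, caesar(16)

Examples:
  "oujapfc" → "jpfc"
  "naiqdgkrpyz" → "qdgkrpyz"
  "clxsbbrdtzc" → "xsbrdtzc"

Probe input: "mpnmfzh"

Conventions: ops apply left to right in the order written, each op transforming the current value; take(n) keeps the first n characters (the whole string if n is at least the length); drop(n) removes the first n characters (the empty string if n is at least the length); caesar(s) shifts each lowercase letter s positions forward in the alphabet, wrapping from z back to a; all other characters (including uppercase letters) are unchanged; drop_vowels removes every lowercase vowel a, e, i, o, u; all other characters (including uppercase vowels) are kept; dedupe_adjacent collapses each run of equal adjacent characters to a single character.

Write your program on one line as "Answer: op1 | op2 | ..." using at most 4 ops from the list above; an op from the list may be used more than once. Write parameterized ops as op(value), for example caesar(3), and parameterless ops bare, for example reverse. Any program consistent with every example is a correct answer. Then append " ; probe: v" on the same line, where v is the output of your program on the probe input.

drop(2) | drop_vowels | dedupe_adjacent ; probe: "nmfzh"

Check, running the answer program on each example:
  "oujapfc" -> "japfc" -> "jpfc" -> "jpfc"
  "naiqdgkrpyz" -> "iqdgkrpyz" -> "qdgkrpyz" -> "qdgkrpyz"
  "clxsbbrdtzc" -> "xsbbrdtzc" -> "xsbbrdtzc" -> "xsbrdtzc"
  probe: "mpnmfzh" -> "nmfzh" -> "nmfzh" -> "nmfzh"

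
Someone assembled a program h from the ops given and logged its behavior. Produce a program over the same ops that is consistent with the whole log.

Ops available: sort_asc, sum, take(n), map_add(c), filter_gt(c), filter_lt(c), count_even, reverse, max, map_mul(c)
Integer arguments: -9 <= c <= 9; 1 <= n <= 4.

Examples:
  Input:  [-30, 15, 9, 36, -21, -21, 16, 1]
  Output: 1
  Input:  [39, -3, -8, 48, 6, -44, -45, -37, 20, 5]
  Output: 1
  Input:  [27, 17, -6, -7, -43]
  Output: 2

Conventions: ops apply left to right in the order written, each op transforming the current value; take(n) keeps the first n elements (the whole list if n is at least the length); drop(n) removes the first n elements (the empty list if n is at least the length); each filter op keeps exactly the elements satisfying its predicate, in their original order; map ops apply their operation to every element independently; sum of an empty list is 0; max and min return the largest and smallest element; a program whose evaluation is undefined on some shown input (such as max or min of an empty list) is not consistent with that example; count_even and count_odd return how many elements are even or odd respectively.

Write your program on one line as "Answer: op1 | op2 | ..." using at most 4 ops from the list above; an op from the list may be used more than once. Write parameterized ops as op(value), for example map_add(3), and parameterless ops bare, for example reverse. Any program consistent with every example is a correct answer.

take(2) | filter_gt(0) | map_add(-7) | count_even

Check, running the answer program on each example:
  [-30, 15, 9, 36, -21, -21, 16, 1] -> [-30, 15] -> [15] -> [8] -> 1
  [39, -3, -8, 48, 6, -44, -45, -37, 20, 5] -> [39, -3] -> [39] -> [32] -> 1
  [27, 17, -6, -7, -43] -> [27, 17] -> [27, 17] -> [20, 10] -> 2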